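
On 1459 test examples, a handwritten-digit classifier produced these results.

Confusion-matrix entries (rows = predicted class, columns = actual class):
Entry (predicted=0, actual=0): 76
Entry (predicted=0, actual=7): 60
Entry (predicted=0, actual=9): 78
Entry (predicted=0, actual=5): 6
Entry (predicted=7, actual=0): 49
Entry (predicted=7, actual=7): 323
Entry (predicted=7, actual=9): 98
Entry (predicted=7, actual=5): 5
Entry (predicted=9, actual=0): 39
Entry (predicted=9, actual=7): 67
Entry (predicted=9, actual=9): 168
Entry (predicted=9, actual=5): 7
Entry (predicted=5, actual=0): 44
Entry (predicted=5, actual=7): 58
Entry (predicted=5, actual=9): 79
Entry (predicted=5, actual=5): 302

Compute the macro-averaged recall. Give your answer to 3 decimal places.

0.586

Per-class recall (TP/(TP+FN)):
  0: TP=76, FN=49+39+44=132 → 76/208 = 0.3654
  7: TP=323, FN=60+67+58=185 → 323/508 = 0.6358
  9: TP=168, FN=78+98+79=255 → 168/423 = 0.3972
  5: TP=302, FN=6+5+7=18 → 302/320 = 0.9438
Macro-recall = mean = (0.3654 + 0.6358 + 0.3972 + 0.9438) / 4 = 0.586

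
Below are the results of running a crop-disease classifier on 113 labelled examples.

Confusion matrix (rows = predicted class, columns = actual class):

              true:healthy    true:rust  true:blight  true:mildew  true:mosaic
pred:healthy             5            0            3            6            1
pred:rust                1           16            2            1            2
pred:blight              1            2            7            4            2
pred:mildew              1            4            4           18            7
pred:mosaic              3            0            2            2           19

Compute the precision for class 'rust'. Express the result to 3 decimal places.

One-vs-rest for 'rust': TP = diagonal; FP = other classes predicted 'rust'; FN = 'rust' predicted as other.
precision = TP/(TP+FP).
rust: TP=16, FP=1+2+1+2=6 → 16/22 = 0.7273

0.727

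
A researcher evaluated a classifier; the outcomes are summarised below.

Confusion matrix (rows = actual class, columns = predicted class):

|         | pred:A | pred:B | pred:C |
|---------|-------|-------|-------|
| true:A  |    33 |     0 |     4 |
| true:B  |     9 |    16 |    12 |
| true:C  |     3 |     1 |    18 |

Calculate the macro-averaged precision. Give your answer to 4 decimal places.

Per-class precision (TP/(TP+FP)):
  A: TP=33, FP=9+3=12 → 33/45 = 0.73333
  B: TP=16, FP=0+1=1 → 16/17 = 0.94118
  C: TP=18, FP=4+12=16 → 18/34 = 0.52941
Macro-precision = mean = (0.73333 + 0.94118 + 0.52941) / 3 = 0.7346

0.7346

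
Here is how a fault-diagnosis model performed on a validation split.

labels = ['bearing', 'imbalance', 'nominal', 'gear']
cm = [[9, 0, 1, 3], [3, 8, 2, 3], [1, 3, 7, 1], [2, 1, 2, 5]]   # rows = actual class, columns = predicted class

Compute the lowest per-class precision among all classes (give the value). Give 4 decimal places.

0.4167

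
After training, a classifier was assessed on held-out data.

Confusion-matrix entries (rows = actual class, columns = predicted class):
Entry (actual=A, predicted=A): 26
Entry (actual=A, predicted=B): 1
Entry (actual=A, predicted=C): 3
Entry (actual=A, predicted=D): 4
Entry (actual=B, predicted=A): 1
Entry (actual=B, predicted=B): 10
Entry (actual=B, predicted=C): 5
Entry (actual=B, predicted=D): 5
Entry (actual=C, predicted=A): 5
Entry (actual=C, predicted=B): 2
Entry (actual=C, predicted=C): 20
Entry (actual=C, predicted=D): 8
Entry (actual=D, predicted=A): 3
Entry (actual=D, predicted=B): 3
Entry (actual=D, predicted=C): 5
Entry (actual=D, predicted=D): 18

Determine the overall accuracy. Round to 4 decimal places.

0.6218

Accuracy = trace / total = (26+10+20+18=74) / 119 = 74/119 = 0.6218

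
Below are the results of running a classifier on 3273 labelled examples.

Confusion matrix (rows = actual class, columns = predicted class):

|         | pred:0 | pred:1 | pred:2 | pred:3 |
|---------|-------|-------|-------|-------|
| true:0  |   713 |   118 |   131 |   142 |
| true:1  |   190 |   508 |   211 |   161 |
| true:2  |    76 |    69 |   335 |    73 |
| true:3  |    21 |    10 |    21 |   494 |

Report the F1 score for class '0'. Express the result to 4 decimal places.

0.6778

Treat '0' as positive and all other classes as negative.
F1 score = 2·TP/(2·TP+FP+FN).
0: TP=713, FP=190+76+21=287, FN=118+131+142=391 → 1426/2104 = 0.67776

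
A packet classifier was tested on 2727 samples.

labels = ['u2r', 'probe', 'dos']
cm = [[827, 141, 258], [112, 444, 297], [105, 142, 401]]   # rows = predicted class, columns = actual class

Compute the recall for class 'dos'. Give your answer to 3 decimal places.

0.419

One-vs-rest for 'dos': TP = diagonal; FP = other classes predicted 'dos'; FN = 'dos' predicted as other.
recall = TP/(TP+FN).
dos: TP=401, FN=258+297=555 → 401/956 = 0.4195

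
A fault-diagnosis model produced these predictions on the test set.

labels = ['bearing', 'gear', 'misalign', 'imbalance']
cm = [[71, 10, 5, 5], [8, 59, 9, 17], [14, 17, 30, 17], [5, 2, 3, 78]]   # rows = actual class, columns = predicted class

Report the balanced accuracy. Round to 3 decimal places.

0.671

Balanced accuracy = mean of per-class recall.
  bearing: recall = 71/91 = 0.7802
  gear: recall = 59/93 = 0.6344
  misalign: recall = 30/78 = 0.3846
  imbalance: recall = 78/88 = 0.8864
Mean = (0.7802 + 0.6344 + 0.3846 + 0.8864) / 4 = 0.671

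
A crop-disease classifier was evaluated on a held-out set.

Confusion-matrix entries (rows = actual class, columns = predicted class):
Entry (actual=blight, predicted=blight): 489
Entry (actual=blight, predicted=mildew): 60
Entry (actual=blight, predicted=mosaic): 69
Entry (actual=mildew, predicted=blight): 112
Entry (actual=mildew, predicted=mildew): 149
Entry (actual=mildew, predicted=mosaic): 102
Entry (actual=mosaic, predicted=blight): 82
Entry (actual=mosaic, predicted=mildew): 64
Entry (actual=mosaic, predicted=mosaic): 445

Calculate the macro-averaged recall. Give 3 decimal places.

Per-class recall (TP/(TP+FN)):
  blight: TP=489, FN=60+69=129 → 489/618 = 0.7913
  mildew: TP=149, FN=112+102=214 → 149/363 = 0.4105
  mosaic: TP=445, FN=82+64=146 → 445/591 = 0.7530
Macro-recall = mean = (0.7913 + 0.4105 + 0.7530) / 3 = 0.652

0.652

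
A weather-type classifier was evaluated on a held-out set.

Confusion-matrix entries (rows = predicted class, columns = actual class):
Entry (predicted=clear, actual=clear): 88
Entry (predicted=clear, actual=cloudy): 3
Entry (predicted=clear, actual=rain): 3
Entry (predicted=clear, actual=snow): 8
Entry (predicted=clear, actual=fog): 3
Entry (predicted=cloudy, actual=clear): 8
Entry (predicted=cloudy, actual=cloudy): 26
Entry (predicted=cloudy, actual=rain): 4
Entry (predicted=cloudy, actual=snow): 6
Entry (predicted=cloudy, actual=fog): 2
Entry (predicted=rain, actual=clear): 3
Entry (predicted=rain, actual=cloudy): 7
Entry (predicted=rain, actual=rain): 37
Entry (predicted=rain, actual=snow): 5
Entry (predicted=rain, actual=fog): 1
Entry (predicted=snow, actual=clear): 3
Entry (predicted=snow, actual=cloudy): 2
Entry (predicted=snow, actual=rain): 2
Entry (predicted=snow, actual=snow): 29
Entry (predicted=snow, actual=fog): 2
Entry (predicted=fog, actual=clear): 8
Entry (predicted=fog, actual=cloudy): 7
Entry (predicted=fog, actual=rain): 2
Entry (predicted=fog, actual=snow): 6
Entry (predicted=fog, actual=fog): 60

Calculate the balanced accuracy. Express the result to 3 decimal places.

0.714

Balanced accuracy = mean of per-class recall.
  clear: recall = 88/110 = 0.8000
  cloudy: recall = 26/45 = 0.5778
  rain: recall = 37/48 = 0.7708
  snow: recall = 29/54 = 0.5370
  fog: recall = 60/68 = 0.8824
Mean = (0.8000 + 0.5778 + 0.7708 + 0.5370 + 0.8824) / 5 = 0.714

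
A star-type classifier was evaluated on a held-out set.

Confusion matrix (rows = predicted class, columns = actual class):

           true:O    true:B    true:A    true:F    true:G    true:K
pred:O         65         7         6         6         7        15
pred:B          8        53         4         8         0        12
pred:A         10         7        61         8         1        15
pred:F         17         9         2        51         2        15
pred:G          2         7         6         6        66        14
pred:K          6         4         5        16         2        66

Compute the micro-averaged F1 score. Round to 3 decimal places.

Micro-averaging pools counts across classes: ΣTP=362, ΣFP=227, ΣFN=227.
Micro-F1 score = 2·TP/(2·TP+FP+FN) on pooled counts = 0.615 (equals overall accuracy in single-label multiclass).

0.615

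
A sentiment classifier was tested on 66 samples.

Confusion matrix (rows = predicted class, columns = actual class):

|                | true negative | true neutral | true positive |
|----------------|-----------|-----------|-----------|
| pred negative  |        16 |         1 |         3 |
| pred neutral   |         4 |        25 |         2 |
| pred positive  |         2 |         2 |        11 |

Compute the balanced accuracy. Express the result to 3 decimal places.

0.769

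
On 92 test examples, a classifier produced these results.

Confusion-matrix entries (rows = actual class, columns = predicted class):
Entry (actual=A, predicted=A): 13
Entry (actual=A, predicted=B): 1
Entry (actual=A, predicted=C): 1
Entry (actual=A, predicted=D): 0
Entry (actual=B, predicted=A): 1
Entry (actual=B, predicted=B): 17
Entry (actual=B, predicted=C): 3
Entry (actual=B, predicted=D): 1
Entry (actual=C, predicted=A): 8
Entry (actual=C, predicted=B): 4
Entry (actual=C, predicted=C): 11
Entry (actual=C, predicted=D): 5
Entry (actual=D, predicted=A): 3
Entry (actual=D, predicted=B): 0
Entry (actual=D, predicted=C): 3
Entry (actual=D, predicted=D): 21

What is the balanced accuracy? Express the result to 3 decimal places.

Balanced accuracy = mean of per-class recall.
  A: recall = 13/15 = 0.8667
  B: recall = 17/22 = 0.7727
  C: recall = 11/28 = 0.3929
  D: recall = 21/27 = 0.7778
Mean = (0.8667 + 0.7727 + 0.3929 + 0.7778) / 4 = 0.703

0.703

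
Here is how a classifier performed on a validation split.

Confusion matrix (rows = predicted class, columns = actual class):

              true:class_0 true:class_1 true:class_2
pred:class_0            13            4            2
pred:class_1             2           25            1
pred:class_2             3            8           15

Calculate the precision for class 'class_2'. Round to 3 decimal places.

0.577

Take TP from the diagonal, FP from the rest of the 'class_2' prediction marginal, FN from the rest of the 'class_2' actual marginal.
precision = TP/(TP+FP).
class_2: TP=15, FP=3+8=11 → 15/26 = 0.5769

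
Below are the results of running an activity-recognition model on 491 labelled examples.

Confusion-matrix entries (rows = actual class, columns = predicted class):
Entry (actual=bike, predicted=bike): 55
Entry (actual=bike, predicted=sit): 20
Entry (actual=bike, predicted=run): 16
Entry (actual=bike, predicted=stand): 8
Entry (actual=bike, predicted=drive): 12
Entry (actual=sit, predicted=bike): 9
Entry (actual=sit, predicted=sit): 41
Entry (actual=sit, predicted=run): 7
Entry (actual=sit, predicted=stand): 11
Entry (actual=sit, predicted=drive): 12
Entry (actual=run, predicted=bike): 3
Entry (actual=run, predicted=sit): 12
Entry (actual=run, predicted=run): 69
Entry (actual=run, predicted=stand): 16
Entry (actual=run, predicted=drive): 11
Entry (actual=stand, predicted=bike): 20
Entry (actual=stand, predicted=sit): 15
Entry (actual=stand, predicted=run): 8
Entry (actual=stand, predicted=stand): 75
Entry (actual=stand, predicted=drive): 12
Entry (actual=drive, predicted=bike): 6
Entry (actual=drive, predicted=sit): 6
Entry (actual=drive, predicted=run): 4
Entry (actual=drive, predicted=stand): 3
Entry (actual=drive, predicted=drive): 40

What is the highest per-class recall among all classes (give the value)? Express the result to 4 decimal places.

Per-class recall (TP/(TP+FN)):
  bike: TP=55, FN=20+16+8+12=56 → 55/111 = 0.49550
  sit: TP=41, FN=9+7+11+12=39 → 41/80 = 0.51250
  run: TP=69, FN=3+12+16+11=42 → 69/111 = 0.62162
  stand: TP=75, FN=20+15+8+12=55 → 75/130 = 0.57692
  drive: TP=40, FN=6+6+4+3=19 → 40/59 = 0.67797
Highest is class 'drive' with recall = 0.6780.

0.6780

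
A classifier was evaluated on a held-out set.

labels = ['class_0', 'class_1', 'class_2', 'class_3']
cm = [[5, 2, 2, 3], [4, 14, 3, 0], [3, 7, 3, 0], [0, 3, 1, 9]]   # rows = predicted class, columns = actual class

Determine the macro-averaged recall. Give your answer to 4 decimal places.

0.5096

Per-class recall (TP/(TP+FN)):
  class_0: TP=5, FN=4+3+0=7 → 5/12 = 0.41667
  class_1: TP=14, FN=2+7+3=12 → 14/26 = 0.53846
  class_2: TP=3, FN=2+3+1=6 → 3/9 = 0.33333
  class_3: TP=9, FN=3+0+0=3 → 9/12 = 0.75000
Macro-recall = mean = (0.41667 + 0.53846 + 0.33333 + 0.75000) / 4 = 0.5096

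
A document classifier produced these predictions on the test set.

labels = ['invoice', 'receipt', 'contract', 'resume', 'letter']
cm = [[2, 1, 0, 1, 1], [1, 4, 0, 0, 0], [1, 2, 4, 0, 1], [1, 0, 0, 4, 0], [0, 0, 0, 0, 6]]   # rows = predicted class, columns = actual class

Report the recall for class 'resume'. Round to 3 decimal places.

0.800

One-vs-rest for 'resume': TP = diagonal; FP = other classes predicted 'resume'; FN = 'resume' predicted as other.
recall = TP/(TP+FN).
resume: TP=4, FN=1+0+0+0=1 → 4/5 = 0.8000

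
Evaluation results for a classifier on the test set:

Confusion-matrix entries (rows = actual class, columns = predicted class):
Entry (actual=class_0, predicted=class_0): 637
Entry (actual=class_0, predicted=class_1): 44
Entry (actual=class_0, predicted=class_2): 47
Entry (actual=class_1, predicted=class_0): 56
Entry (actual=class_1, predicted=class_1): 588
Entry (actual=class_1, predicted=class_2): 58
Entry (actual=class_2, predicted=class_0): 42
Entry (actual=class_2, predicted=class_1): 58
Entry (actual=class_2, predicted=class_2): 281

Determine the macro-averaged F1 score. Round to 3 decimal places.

0.816

Per-class F1 score (2·TP/(2·TP+FP+FN)):
  class_0: TP=637, FP=56+42=98, FN=44+47=91 → 1274/1463 = 0.8708
  class_1: TP=588, FP=44+58=102, FN=56+58=114 → 1176/1392 = 0.8448
  class_2: TP=281, FP=47+58=105, FN=42+58=100 → 562/767 = 0.7327
Macro-F1 score = mean = (0.8708 + 0.8448 + 0.7327) / 3 = 0.816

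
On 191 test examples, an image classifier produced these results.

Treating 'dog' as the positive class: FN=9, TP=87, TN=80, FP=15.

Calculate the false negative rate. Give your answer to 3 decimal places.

FNR = FN/(FN+TP) = 9/(9+87) = 0.094

0.094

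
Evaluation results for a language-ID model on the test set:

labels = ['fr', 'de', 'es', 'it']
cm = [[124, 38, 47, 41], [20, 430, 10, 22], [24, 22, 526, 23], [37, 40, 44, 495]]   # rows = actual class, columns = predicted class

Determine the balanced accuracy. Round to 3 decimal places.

Balanced accuracy = mean of per-class recall.
  fr: recall = 124/250 = 0.4960
  de: recall = 430/482 = 0.8921
  es: recall = 526/595 = 0.8840
  it: recall = 495/616 = 0.8036
Mean = (0.4960 + 0.8921 + 0.8840 + 0.8036) / 4 = 0.769

0.769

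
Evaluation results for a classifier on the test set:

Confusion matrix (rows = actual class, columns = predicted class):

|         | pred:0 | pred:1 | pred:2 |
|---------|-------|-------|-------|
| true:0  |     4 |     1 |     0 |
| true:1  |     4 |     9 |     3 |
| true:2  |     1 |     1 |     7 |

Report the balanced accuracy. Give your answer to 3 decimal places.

0.713

Balanced accuracy = mean of per-class recall.
  0: recall = 4/5 = 0.8000
  1: recall = 9/16 = 0.5625
  2: recall = 7/9 = 0.7778
Mean = (0.8000 + 0.5625 + 0.7778) / 3 = 0.713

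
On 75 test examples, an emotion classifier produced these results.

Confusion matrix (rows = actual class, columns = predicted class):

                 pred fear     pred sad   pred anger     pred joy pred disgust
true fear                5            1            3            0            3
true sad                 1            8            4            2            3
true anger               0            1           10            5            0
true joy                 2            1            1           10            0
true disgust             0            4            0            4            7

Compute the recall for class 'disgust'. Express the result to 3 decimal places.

0.467

Take TP from the diagonal, FP from the rest of the 'disgust' prediction marginal, FN from the rest of the 'disgust' actual marginal.
recall = TP/(TP+FN).
disgust: TP=7, FN=0+4+0+4=8 → 7/15 = 0.4667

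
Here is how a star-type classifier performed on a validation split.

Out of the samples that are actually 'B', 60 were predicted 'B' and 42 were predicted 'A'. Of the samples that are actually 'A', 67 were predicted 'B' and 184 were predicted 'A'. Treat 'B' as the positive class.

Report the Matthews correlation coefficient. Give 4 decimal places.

0.3035

MCC = (TP·TN − FP·FN) / √((TP+FP)(TP+FN)(TN+FP)(TN+FN))
Numerator = 60·184 − 67·42 = 8226
Denominator = √(127·102·251·226) = √734828604 = 27107.7222
MCC = 8226 / 27107.7222 = 0.3035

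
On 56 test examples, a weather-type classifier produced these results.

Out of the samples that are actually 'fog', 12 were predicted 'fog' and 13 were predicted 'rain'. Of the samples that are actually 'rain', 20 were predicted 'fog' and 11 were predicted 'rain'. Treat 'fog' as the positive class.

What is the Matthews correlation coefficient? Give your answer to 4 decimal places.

MCC = (TP·TN − FP·FN) / √((TP+FP)(TP+FN)(TN+FP)(TN+FN))
Numerator = 12·11 − 20·13 = -128
Denominator = √(32·25·31·24) = √595200 = 771.4921
MCC = -128 / 771.4921 = -0.1659

-0.1659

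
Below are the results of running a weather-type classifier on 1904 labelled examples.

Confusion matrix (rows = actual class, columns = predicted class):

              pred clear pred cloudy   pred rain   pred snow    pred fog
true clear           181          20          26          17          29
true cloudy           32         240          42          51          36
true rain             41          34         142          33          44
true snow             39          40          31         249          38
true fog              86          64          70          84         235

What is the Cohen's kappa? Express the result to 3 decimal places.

Observed agreement pₒ = trace/N = 1047/1904 = 0.5499
Expected agreement pₑ = Σ (rowᵢ·colᵢ)/N² = (273·379 + 401·398 + 294·311 + 397·434 + 539·382)/1904² = 0.2021
κ = (pₒ − pₑ)/(1 − pₑ) = (0.5499 − 0.2021)/(1 − 0.2021) = 0.436

0.436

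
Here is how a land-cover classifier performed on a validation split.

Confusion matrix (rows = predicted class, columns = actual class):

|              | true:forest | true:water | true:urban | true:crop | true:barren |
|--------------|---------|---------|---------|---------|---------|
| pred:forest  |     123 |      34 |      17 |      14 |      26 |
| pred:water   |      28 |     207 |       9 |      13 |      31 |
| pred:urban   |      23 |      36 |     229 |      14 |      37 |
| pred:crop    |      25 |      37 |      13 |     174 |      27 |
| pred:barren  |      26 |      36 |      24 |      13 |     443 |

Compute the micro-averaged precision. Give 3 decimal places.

Micro-averaging pools counts across classes: ΣTP=1176, ΣFP=483, ΣFN=483.
Micro-precision = TP/(TP+FP) on pooled counts = 0.709 (equals overall accuracy in single-label multiclass).

0.709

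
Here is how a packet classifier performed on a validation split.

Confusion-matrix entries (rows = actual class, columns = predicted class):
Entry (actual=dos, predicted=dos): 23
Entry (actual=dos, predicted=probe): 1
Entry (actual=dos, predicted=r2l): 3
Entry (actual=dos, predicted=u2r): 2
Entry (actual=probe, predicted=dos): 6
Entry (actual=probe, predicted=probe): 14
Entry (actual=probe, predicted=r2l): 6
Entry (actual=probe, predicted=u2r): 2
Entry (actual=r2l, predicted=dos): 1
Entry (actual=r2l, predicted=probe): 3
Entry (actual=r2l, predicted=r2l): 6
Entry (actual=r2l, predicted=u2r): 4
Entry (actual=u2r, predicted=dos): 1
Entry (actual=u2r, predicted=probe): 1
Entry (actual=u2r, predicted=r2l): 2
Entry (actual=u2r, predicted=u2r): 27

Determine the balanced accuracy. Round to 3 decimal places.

Balanced accuracy = mean of per-class recall.
  dos: recall = 23/29 = 0.7931
  probe: recall = 14/28 = 0.5000
  r2l: recall = 6/14 = 0.4286
  u2r: recall = 27/31 = 0.8710
Mean = (0.7931 + 0.5000 + 0.4286 + 0.8710) / 4 = 0.648

0.648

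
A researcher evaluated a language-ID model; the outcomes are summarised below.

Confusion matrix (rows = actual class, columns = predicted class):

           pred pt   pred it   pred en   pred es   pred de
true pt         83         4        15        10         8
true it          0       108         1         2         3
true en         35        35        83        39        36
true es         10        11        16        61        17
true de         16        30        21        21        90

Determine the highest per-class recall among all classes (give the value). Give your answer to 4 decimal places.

0.9474

Per-class recall (TP/(TP+FN)):
  pt: TP=83, FN=4+15+10+8=37 → 83/120 = 0.69167
  it: TP=108, FN=0+1+2+3=6 → 108/114 = 0.94737
  en: TP=83, FN=35+35+39+36=145 → 83/228 = 0.36404
  es: TP=61, FN=10+11+16+17=54 → 61/115 = 0.53043
  de: TP=90, FN=16+30+21+21=88 → 90/178 = 0.50562
Highest is class 'it' with recall = 0.9474.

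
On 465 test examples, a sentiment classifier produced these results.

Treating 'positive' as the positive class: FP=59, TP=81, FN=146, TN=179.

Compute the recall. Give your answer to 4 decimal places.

Recall = TP/(TP+FN) = 81/(81+146) = 81/227 = 0.3568

0.3568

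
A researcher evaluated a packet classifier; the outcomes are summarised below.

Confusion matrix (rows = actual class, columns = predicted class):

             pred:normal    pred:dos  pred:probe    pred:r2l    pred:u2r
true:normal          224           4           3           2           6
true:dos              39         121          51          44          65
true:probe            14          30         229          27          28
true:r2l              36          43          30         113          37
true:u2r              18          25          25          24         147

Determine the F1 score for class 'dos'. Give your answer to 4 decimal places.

0.4457

Treat 'dos' as positive and all other classes as negative.
F1 score = 2·TP/(2·TP+FP+FN).
dos: TP=121, FP=4+30+43+25=102, FN=39+51+44+65=199 → 242/543 = 0.44567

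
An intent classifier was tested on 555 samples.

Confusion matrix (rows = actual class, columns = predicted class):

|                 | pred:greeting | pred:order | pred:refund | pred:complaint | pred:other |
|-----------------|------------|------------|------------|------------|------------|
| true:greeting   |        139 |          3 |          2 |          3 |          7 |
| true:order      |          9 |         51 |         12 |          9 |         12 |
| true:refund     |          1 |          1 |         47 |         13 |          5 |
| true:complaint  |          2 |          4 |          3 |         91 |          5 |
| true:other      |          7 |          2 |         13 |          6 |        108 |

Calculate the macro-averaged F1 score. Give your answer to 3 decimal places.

Per-class F1 score (2·TP/(2·TP+FP+FN)):
  greeting: TP=139, FP=9+1+2+7=19, FN=3+2+3+7=15 → 278/312 = 0.8910
  order: TP=51, FP=3+1+4+2=10, FN=9+12+9+12=42 → 102/154 = 0.6623
  refund: TP=47, FP=2+12+3+13=30, FN=1+1+13+5=20 → 94/144 = 0.6528
  complaint: TP=91, FP=3+9+13+6=31, FN=2+4+3+5=14 → 182/227 = 0.8018
  other: TP=108, FP=7+12+5+5=29, FN=7+2+13+6=28 → 216/273 = 0.7912
Macro-F1 score = mean = (0.8910 + 0.6623 + 0.6528 + 0.8018 + 0.7912) / 5 = 0.760

0.760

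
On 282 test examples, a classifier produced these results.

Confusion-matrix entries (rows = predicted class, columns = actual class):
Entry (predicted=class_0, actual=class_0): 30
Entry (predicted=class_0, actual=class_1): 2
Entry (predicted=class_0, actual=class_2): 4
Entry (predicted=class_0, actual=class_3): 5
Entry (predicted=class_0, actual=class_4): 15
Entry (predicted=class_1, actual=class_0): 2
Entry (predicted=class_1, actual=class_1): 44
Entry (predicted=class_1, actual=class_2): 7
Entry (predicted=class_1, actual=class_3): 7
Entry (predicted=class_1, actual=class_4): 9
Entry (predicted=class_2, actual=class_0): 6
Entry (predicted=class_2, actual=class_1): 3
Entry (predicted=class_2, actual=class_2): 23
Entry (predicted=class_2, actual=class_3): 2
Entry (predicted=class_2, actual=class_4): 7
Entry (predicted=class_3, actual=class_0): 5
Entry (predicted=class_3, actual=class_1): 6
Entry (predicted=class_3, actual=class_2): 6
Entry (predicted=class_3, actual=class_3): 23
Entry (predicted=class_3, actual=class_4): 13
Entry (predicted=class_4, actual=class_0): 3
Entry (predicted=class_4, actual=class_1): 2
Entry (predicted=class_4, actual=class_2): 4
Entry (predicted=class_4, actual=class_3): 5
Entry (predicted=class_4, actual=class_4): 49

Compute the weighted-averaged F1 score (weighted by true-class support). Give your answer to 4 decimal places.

Per-class F1 score (2·TP/(2·TP+FP+FN)):
  class_0: TP=30, FP=2+4+5+15=26, FN=2+6+5+3=16 → 60/102 = 0.58824
  class_1: TP=44, FP=2+7+7+9=25, FN=2+3+6+2=13 → 88/126 = 0.69841
  class_2: TP=23, FP=6+3+2+7=18, FN=4+7+6+4=21 → 46/85 = 0.54118
  class_3: TP=23, FP=5+6+6+13=30, FN=5+7+2+5=19 → 46/95 = 0.48421
  class_4: TP=49, FP=3+2+4+5=14, FN=15+9+7+13=44 → 98/156 = 0.62821
Weighted-F1 score = Σ (supportᵢ/N)·F1 scoreᵢ with N=282: (46/282)·0.58824 + (57/282)·0.69841 + (44/282)·0.54118 + (42/282)·0.48421 + (93/282)·0.62821 = 0.6009

0.6009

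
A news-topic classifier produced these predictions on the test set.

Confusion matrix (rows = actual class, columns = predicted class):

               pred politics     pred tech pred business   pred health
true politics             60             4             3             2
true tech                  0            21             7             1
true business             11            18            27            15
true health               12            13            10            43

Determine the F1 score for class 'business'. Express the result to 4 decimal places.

Treat 'business' as positive and all other classes as negative.
F1 score = 2·TP/(2·TP+FP+FN).
business: TP=27, FP=3+7+10=20, FN=11+18+15=44 → 54/118 = 0.45763

0.4576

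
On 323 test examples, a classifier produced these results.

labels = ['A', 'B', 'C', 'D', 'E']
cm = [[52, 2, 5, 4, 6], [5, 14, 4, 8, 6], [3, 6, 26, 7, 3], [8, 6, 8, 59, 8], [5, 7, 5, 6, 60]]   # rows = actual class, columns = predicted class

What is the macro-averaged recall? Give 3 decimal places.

Per-class recall (TP/(TP+FN)):
  A: TP=52, FN=2+5+4+6=17 → 52/69 = 0.7536
  B: TP=14, FN=5+4+8+6=23 → 14/37 = 0.3784
  C: TP=26, FN=3+6+7+3=19 → 26/45 = 0.5778
  D: TP=59, FN=8+6+8+8=30 → 59/89 = 0.6629
  E: TP=60, FN=5+7+5+6=23 → 60/83 = 0.7229
Macro-recall = mean = (0.7536 + 0.3784 + 0.5778 + 0.6629 + 0.7229) / 5 = 0.619

0.619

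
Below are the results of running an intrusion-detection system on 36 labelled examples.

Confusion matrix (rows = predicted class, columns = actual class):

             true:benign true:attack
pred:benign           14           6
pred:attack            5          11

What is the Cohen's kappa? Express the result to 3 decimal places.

0.385

Observed agreement pₒ = trace/N = 25/36 = 0.6944
Expected agreement pₑ = Σ (rowᵢ·colᵢ)/N² = (19·20 + 17·16)/36² = 0.5031
κ = (pₒ − pₑ)/(1 − pₑ) = (0.6944 − 0.5031)/(1 − 0.5031) = 0.385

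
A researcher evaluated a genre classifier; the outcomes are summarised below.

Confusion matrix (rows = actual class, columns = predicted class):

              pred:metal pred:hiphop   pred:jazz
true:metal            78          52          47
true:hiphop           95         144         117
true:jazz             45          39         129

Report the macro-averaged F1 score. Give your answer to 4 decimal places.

0.4640

Per-class F1 score (2·TP/(2·TP+FP+FN)):
  metal: TP=78, FP=95+45=140, FN=52+47=99 → 156/395 = 0.39494
  hiphop: TP=144, FP=52+39=91, FN=95+117=212 → 288/591 = 0.48731
  jazz: TP=129, FP=47+117=164, FN=45+39=84 → 258/506 = 0.50988
Macro-F1 score = mean = (0.39494 + 0.48731 + 0.50988) / 3 = 0.4640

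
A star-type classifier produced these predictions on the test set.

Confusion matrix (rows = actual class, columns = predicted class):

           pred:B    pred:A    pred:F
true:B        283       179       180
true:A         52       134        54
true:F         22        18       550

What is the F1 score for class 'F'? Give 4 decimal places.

One-vs-rest for 'F': TP = diagonal; FP = other classes predicted 'F'; FN = 'F' predicted as other.
F1 score = 2·TP/(2·TP+FP+FN).
F: TP=550, FP=180+54=234, FN=22+18=40 → 1100/1374 = 0.80058

0.8006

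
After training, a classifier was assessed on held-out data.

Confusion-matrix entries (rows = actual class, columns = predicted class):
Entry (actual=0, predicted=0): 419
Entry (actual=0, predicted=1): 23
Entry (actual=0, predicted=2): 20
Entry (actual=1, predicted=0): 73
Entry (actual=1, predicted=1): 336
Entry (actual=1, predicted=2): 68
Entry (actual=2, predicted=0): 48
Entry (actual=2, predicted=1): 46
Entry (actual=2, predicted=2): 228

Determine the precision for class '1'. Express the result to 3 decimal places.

Take TP from the diagonal, FP from the rest of the '1' prediction marginal, FN from the rest of the '1' actual marginal.
precision = TP/(TP+FP).
1: TP=336, FP=23+46=69 → 336/405 = 0.8296

0.830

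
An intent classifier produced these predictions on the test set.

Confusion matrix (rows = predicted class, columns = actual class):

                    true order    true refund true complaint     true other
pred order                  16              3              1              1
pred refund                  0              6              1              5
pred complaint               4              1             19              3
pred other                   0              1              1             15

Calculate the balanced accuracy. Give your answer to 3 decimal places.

Balanced accuracy = mean of per-class recall.
  order: recall = 16/20 = 0.8000
  refund: recall = 6/11 = 0.5455
  complaint: recall = 19/22 = 0.8636
  other: recall = 15/24 = 0.6250
Mean = (0.8000 + 0.5455 + 0.8636 + 0.6250) / 4 = 0.709

0.709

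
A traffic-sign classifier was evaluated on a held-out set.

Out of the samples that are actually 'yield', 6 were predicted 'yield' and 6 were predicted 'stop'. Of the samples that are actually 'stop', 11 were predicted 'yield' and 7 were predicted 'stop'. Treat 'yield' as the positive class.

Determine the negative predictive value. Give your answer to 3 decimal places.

0.538

NPV = TN/(TN+FN) = 7/(7+6) = 0.538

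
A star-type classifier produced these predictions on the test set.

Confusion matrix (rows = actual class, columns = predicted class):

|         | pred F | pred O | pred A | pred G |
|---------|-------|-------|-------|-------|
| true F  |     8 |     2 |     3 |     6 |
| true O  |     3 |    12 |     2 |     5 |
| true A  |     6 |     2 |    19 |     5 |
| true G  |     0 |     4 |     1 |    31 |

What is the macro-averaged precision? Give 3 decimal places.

0.623

Per-class precision (TP/(TP+FP)):
  F: TP=8, FP=3+6+0=9 → 8/17 = 0.4706
  O: TP=12, FP=2+2+4=8 → 12/20 = 0.6000
  A: TP=19, FP=3+2+1=6 → 19/25 = 0.7600
  G: TP=31, FP=6+5+5=16 → 31/47 = 0.6596
Macro-precision = mean = (0.4706 + 0.6000 + 0.7600 + 0.6596) / 4 = 0.623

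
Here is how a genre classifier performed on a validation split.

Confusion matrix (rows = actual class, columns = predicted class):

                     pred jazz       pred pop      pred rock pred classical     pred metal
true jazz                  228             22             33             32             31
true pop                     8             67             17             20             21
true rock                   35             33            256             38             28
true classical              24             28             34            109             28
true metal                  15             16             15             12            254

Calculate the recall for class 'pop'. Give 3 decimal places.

0.504

recall = TP/(TP+FN).
pop: TP=67, FN=8+17+20+21=66 → 67/133 = 0.5038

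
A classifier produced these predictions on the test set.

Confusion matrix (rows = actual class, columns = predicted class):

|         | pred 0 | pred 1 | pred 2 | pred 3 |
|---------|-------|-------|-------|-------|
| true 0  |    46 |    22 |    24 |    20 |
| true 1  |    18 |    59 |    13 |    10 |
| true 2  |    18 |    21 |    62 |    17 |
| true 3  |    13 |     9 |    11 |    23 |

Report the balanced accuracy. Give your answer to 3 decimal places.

0.484

Balanced accuracy = mean of per-class recall.
  0: recall = 46/112 = 0.4107
  1: recall = 59/100 = 0.5900
  2: recall = 62/118 = 0.5254
  3: recall = 23/56 = 0.4107
Mean = (0.4107 + 0.5900 + 0.5254 + 0.4107) / 4 = 0.484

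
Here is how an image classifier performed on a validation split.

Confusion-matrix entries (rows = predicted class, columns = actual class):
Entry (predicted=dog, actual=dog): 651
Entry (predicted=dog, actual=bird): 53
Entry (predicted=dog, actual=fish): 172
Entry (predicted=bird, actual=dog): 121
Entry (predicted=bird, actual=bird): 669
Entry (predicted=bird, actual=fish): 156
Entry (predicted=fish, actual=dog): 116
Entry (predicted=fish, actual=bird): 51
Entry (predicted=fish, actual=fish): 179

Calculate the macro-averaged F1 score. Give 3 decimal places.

0.645

Per-class F1 score (2·TP/(2·TP+FP+FN)):
  dog: TP=651, FP=53+172=225, FN=121+116=237 → 1302/1764 = 0.7381
  bird: TP=669, FP=121+156=277, FN=53+51=104 → 1338/1719 = 0.7784
  fish: TP=179, FP=116+51=167, FN=172+156=328 → 358/853 = 0.4197
Macro-F1 score = mean = (0.7381 + 0.7784 + 0.4197) / 3 = 0.645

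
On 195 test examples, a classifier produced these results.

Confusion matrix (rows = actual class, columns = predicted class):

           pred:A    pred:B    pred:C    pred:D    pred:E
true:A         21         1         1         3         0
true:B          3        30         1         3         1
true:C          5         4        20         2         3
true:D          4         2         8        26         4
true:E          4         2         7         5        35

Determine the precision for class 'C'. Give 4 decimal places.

Take TP from the diagonal, FP from the rest of the 'C' prediction marginal, FN from the rest of the 'C' actual marginal.
precision = TP/(TP+FP).
C: TP=20, FP=1+1+8+7=17 → 20/37 = 0.54054

0.5405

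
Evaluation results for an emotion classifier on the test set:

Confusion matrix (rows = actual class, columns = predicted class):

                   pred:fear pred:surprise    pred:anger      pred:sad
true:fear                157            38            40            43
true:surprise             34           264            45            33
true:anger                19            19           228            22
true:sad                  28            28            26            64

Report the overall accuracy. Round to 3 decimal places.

0.655

Accuracy = trace / total = (157+264+228+64=713) / 1088 = 713/1088 = 0.655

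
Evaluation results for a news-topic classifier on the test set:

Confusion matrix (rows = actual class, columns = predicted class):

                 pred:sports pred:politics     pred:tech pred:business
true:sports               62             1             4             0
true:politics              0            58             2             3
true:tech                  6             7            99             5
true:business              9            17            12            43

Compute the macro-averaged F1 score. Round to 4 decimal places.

Per-class F1 score (2·TP/(2·TP+FP+FN)):
  sports: TP=62, FP=0+6+9=15, FN=1+4+0=5 → 124/144 = 0.86111
  politics: TP=58, FP=1+7+17=25, FN=0+2+3=5 → 116/146 = 0.79452
  tech: TP=99, FP=4+2+12=18, FN=6+7+5=18 → 198/234 = 0.84615
  business: TP=43, FP=0+3+5=8, FN=9+17+12=38 → 86/132 = 0.65152
Macro-F1 score = mean = (0.86111 + 0.79452 + 0.84615 + 0.65152) / 4 = 0.7883

0.7883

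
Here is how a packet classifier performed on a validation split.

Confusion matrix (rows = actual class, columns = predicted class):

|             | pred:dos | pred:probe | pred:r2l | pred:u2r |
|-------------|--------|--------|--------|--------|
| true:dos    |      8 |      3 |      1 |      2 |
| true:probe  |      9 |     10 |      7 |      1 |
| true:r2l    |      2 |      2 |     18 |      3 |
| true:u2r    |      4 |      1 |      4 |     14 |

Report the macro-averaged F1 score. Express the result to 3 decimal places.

0.551

Per-class F1 score (2·TP/(2·TP+FP+FN)):
  dos: TP=8, FP=9+2+4=15, FN=3+1+2=6 → 16/37 = 0.4324
  probe: TP=10, FP=3+2+1=6, FN=9+7+1=17 → 20/43 = 0.4651
  r2l: TP=18, FP=1+7+4=12, FN=2+2+3=7 → 36/55 = 0.6545
  u2r: TP=14, FP=2+1+3=6, FN=4+1+4=9 → 28/43 = 0.6512
Macro-F1 score = mean = (0.4324 + 0.4651 + 0.6545 + 0.6512) / 4 = 0.551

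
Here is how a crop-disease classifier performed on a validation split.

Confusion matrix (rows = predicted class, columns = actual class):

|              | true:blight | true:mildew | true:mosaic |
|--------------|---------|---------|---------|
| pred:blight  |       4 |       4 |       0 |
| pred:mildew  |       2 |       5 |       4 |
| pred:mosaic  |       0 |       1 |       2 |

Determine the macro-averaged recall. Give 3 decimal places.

0.500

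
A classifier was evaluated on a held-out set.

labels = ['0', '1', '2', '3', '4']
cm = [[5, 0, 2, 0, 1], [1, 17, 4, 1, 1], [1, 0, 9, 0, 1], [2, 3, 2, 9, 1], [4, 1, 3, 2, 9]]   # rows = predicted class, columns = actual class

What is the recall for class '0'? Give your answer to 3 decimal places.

0.385

recall = TP/(TP+FN).
0: TP=5, FN=1+1+2+4=8 → 5/13 = 0.3846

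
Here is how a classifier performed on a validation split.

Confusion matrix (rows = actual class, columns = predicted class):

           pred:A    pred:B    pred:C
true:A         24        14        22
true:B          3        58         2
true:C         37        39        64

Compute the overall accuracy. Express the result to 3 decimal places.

0.555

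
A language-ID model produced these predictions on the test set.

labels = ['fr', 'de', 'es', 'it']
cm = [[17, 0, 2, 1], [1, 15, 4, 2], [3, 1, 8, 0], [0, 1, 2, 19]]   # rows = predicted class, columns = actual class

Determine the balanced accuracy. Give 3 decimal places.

0.764

Balanced accuracy = mean of per-class recall.
  fr: recall = 17/21 = 0.8095
  de: recall = 15/17 = 0.8824
  es: recall = 8/16 = 0.5000
  it: recall = 19/22 = 0.8636
Mean = (0.8095 + 0.8824 + 0.5000 + 0.8636) / 4 = 0.764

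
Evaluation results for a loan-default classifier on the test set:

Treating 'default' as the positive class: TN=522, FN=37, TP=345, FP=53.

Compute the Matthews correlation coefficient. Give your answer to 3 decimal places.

0.806

MCC = (TP·TN − FP·FN) / √((TP+FP)(TP+FN)(TN+FP)(TN+FN))
Numerator = 345·522 − 53·37 = 178129
Denominator = √(398·382·575·559) = √48868171300 = 221061.4650
MCC = 178129 / 221061.4650 = 0.806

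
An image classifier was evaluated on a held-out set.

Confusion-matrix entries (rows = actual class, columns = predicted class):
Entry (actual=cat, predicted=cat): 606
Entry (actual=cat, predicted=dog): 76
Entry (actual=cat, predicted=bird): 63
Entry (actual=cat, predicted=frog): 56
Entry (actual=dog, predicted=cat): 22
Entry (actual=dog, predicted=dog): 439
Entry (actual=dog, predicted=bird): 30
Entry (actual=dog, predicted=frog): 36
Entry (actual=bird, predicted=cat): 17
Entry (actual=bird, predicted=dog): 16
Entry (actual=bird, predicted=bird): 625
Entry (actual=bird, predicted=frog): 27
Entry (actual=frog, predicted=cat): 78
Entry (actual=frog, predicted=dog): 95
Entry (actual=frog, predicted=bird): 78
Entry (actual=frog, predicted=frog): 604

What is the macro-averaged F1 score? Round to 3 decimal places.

Per-class F1 score (2·TP/(2·TP+FP+FN)):
  cat: TP=606, FP=22+17+78=117, FN=76+63+56=195 → 1212/1524 = 0.7953
  dog: TP=439, FP=76+16+95=187, FN=22+30+36=88 → 878/1153 = 0.7615
  bird: TP=625, FP=63+30+78=171, FN=17+16+27=60 → 1250/1481 = 0.8440
  frog: TP=604, FP=56+36+27=119, FN=78+95+78=251 → 1208/1578 = 0.7655
Macro-F1 score = mean = (0.7953 + 0.7615 + 0.8440 + 0.7655) / 4 = 0.792

0.792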